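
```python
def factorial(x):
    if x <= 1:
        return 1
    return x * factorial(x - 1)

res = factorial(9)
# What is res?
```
Call trace:
factorial(x=9)
  factorial(x=8)
    factorial(x=7)
      factorial(x=6)
        factorial(x=5)
          factorial(x=4)
            factorial(x=3)
              factorial(x=2)
                factorial(x=1)
                -> return 1
              -> return 2
            -> return 6
          -> return 24
        -> return 120
      -> return 720
    -> return 5040
  -> return 40320
-> return 362880

Final answer: 362880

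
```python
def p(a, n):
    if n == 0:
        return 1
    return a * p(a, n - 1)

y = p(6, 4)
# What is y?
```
Call trace:
p(a=6, n=4)
  p(a=6, n=3)
    p(a=6, n=2)
      p(a=6, n=1)
        p(a=6, n=0)
        -> return 1
      -> return 6
    -> return 36
  -> return 216
-> return 1296

Final answer: 1296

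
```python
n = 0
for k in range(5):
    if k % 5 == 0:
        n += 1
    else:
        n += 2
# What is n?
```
Trace:
  n=0
  n=1, k=0
  n=3, k=1
  n=5, k=2
  n=7, k=3
  n=9, k=4

Final answer: 9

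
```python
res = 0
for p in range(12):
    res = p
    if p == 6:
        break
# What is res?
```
Trace:
  res=0
  res=0, p=0
  res=1, p=1
  res=2, p=2
  res=3, p=3
  res=4, p=4
  res=5, p=5
  res=6, p=6

Final answer: 6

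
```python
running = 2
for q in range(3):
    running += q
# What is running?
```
Trace:
  running=2
  running=2, q=0
  running=3, q=1
  running=5, q=2

Final answer: 5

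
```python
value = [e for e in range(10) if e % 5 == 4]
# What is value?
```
Trace:
  e=0
  e=1
  e=2
  e=3
  e=4
  e=5
  e=6
  e=7
  e=8
  e=9
  value=[4, 9]

Final answer: [4, 9]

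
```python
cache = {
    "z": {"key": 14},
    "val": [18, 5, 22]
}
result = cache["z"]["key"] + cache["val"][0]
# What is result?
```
Trace:
  cache={'z': {'key': 14}, 'val': [18, 5, 22]}
  cache={'z': {'key': 14}, 'val': [18, 5, 22]}, result=32

Final answer: 32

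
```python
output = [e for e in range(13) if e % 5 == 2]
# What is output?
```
Trace:
  e=0
  e=1
  e=2
  e=3
  e=4
  e=5
  e=6
  e=7
  e=8
  e=9
  e=10
  e=11
  e=12
  output=[2, 7, 12]

Final answer: [2, 7, 12]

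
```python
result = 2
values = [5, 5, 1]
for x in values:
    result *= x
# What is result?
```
Trace:
  result=2
  result=10, x=5
  result=50, x=5
  result=50, x=1

Final answer: 50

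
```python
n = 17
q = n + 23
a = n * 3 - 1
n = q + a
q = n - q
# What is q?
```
Trace:
  n=17
  n=17, q=40
  n=17, q=40, a=50
  n=90, q=40, a=50
  n=90, q=50, a=50

Final answer: 50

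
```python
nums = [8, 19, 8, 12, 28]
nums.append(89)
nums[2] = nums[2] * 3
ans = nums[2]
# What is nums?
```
Trace:
  nums=[8, 19, 8, 12, 28]
  nums=[8, 19, 8, 12, 28, 89]
  nums=[8, 19, 24, 12, 28, 89]
  nums=[8, 19, 24, 12, 28, 89], ans=24

Final answer: [8, 19, 24, 12, 28, 89]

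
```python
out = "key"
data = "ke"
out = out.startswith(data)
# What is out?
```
Trace:
  out='key'
  out='key', data='ke'
  out=True, data='ke'

Final answer: True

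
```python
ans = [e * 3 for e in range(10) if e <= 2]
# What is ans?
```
Trace:
  e=0
  e=1
  e=2
  e=3
  e=4
  e=5
  e=6
  e=7
  e=8
  e=9
  ans=[0, 3, 6]

Final answer: [0, 3, 6]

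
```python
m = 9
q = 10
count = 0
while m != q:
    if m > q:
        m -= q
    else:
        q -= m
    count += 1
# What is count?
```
Trace:
  m=9
  m=9, q=10
  m=9, q=10, count=0
  m=9, q=1, count=1
  m=8, q=1, count=2
  m=7, q=1, count=3
  m=6, q=1, count=4
  m=5, q=1, count=5
  m=4, q=1, count=6
  m=3, q=1, count=7
  m=2, q=1, count=8
  m=1, q=1, count=9

Final answer: 9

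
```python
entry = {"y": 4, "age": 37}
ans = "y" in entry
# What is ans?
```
Trace:
  entry={'y': 4, 'age': 37}
  entry={'y': 4, 'age': 37}, ans=True

Final answer: True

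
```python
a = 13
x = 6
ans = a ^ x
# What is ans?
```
Trace:
  a=13
  a=13, x=6
  a=13, x=6, ans=11

Final answer: 11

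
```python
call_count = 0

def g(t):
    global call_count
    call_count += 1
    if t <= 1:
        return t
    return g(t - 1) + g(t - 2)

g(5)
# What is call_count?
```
Call trace (a repeated sub-call is expanded the first time; later identical calls just restate its return value):
g(t=5)
  g(t=4)
    g(t=3)
      g(t=2)
        g(t=1)
        -> return 1
        g(t=0)
        -> return 0
      -> return 1
      g(t=1)
      -> return 1
    -> return 2
    g(t=2) -> return 1  (same call as traced above)
  -> return 3
  g(t=3) -> return 2  (same call as traced above)
-> return 5

call_count is incremented once per call, so count the calls in each subtree. Let C(t) = number of calls made by g(t).
C(0) = C(1) = 1 (base case, no recursion); C(t) = 1 + C(t - 1) + C(t - 2) otherwise.
C(2) = 1 + C(1) + C(0) = 1 + 1 + 1 = 3
C(3) = 1 + C(2) + C(1) = 1 + 3 + 1 = 5
C(4) = 1 + C(3) + C(2) = 1 + 5 + 3 = 9
C(5) = 1 + C(4) + C(3) = 1 + 9 + 5 = 15
call_count = C(5) = 15

Final answer: 15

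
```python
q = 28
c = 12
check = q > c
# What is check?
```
Trace:
  q=28
  q=28, c=12
  q=28, c=12, check=True

Final answer: True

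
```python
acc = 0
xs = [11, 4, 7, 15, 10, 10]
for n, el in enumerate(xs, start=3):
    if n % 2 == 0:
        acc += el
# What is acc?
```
Trace:
  acc=0
  acc=0, n=3, el=11
  acc=4, n=4, el=4
  acc=4, n=5, el=7
  acc=19, n=6, el=15
  acc=19, n=7, el=10
  acc=29, n=8, el=10

Final answer: 29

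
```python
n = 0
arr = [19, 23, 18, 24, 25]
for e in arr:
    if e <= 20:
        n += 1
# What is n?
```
Trace:
  n=0
  n=1, e=19
  n=1, e=23
  n=2, e=18
  n=2, e=24
  n=2, e=25

Final answer: 2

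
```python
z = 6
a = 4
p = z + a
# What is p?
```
Trace:
  z=6
  z=6, a=4
  z=6, a=4, p=10

Final answer: 10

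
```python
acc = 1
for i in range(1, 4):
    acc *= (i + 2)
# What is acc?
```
Trace:
  acc=1
  acc=3, i=1
  acc=12, i=2
  acc=60, i=3

Final answer: 60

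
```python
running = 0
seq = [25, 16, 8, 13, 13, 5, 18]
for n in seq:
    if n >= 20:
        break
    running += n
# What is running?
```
Trace:
  running=0
  running=0, n=25

Final answer: 0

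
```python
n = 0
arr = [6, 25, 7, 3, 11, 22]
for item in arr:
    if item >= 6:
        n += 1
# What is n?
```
Trace:
  n=0
  n=1, item=6
  n=2, item=25
  n=3, item=7
  n=3, item=3
  n=4, item=11
  n=5, item=22

Final answer: 5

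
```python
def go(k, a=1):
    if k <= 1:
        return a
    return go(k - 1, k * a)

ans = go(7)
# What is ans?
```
Call trace:
go(k=7, a=1)
  go(k=6, a=7)
    go(k=5, a=42)
      go(k=4, a=210)
        go(k=3, a=840)
          go(k=2, a=2520)
            go(k=1, a=5040)
            -> return 5040
          -> return 5040
        -> return 5040
      -> return 5040
    -> return 5040
  -> return 5040
-> return 5040

Final answer: 5040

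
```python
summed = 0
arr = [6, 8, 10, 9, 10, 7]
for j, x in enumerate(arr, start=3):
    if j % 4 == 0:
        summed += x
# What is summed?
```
Trace:
  summed=0
  summed=0, j=3, x=6
  summed=8, j=4, x=8
  summed=8, j=5, x=10
  summed=8, j=6, x=9
  summed=8, j=7, x=10
  summed=15, j=8, x=7

Final answer: 15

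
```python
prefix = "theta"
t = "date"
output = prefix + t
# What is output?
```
Trace:
  prefix='theta'
  prefix='theta', t='date'
  prefix='theta', t='date', output='thetadate'

Final answer: 'thetadate'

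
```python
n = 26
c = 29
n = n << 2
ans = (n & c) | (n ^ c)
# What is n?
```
Trace:
  n=26
  n=26, c=29
  n=104, c=29
  n=104, c=29, ans=125

Final answer: 104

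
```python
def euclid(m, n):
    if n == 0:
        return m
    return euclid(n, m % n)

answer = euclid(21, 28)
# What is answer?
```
Call trace:
euclid(m=21, n=28)
  euclid(m=28, n=21)
    euclid(m=21, n=7)
      euclid(m=7, n=0)
      -> return 7
    -> return 7
  -> return 7
-> return 7

Final answer: 7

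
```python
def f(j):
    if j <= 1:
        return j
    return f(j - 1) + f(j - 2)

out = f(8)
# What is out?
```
Call trace (a repeated sub-call is expanded the first time; later identical calls just restate its return value):
f(j=8)
  f(j=7)
    f(j=6)
      f(j=5)
        f(j=4)
          f(j=3)
            f(j=2)
              f(j=1)
              -> return 1
              f(j=0)
              -> return 0
            -> return 1
            f(j=1)
            -> return 1
          -> return 2
          f(j=2) -> return 1  (same call as traced above)
        -> return 3
        f(j=3) -> return 2  (same call as traced above)
      -> return 5
      f(j=4) -> return 3  (same call as traced above)
    -> return 8
    f(j=5) -> return 5  (same call as traced above)
  -> return 13
  f(j=6) -> return 8  (same call as traced above)
-> return 21

Final answer: 21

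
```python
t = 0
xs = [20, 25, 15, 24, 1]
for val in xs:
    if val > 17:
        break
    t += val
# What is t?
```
Trace:
  t=0
  t=0, val=20

Final answer: 0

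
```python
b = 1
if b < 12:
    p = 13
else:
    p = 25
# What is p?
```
Trace:
  b=1
  b=1, p=13

Final answer: 13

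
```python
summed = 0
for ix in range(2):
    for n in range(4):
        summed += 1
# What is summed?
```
Trace:
  summed=0
  summed=1, ix=0, n=0
  summed=2, ix=0, n=1
  summed=3, ix=0, n=2
  summed=4, ix=0, n=3
  summed=5, ix=1, n=0
  summed=6, ix=1, n=1
  summed=7, ix=1, n=2
  summed=8, ix=1, n=3

Final answer: 8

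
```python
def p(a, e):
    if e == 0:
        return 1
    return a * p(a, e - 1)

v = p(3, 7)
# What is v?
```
Call trace:
p(a=3, e=7)
  p(a=3, e=6)
    p(a=3, e=5)
      p(a=3, e=4)
        p(a=3, e=3)
          p(a=3, e=2)
            p(a=3, e=1)
              p(a=3, e=0)
              -> return 1
            -> return 3
          -> return 9
        -> return 27
      -> return 81
    -> return 243
  -> return 729
-> return 2187

Final answer: 2187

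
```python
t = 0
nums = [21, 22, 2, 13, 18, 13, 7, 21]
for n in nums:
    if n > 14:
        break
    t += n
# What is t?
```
Trace:
  t=0
  t=0, n=21

Final answer: 0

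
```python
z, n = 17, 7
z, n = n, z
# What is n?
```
Trace:
  z=17, n=7
  z=7, n=17

Final answer: 17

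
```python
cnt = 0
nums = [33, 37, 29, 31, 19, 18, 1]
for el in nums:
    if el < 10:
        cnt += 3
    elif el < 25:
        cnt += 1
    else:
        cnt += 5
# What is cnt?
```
Trace:
  cnt=0
  cnt=5, el=33
  cnt=10, el=37
  cnt=15, el=29
  cnt=20, el=31
  cnt=21, el=19
  cnt=22, el=18
  cnt=25, el=1

Final answer: 25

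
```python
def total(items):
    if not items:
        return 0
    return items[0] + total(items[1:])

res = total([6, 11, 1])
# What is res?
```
Call trace:
total(items=[6, 11, 1])
  total(items=[11, 1])
    total(items=[1])
      total(items=[])
      -> return 0
    -> return 1
  -> return 12
-> return 18

Final answer: 18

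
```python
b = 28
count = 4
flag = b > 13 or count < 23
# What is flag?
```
Trace:
  b=28
  b=28, count=4
  b=28, count=4, flag=True

Final answer: True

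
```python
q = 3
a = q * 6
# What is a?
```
Trace:
  q=3
  q=3, a=18

Final answer: 18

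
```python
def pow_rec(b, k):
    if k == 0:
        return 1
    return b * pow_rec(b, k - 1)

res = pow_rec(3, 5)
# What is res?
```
Call trace:
pow_rec(b=3, k=5)
  pow_rec(b=3, k=4)
    pow_rec(b=3, k=3)
      pow_rec(b=3, k=2)
        pow_rec(b=3, k=1)
          pow_rec(b=3, k=0)
          -> return 1
        -> return 3
      -> return 9
    -> return 27
  -> return 81
-> return 243

Final answer: 243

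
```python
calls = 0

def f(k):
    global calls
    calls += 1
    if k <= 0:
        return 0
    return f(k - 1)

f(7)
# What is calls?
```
Call trace:
f(k=7)
  f(k=6)
    f(k=5)
      f(k=4)
        f(k=3)
          f(k=2)
            f(k=1)
              f(k=0)
              -> return 0
            -> return 0
          -> return 0
        -> return 0
      -> return 0
    -> return 0
  -> return 0
-> return 0

calls is incremented once per call. f is entered once for each k = 7, 6, 5, 4, 3, 2, 1, 0 (the k <= 0 call returns without recursing), i.e. 7 + 1 calls.
calls = 8

Final answer: 8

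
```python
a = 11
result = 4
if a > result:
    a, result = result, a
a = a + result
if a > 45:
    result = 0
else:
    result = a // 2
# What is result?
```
Trace:
  a=11
  a=11, result=4
  a=4, result=11
  a=15, result=11
  a=15, result=7

Final answer: 7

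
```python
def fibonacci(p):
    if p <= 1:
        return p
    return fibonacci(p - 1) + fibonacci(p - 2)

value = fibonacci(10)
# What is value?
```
Call trace (a repeated sub-call is expanded the first time; later identical calls just restate its return value):
fibonacci(p=10)
  fibonacci(p=9)
    fibonacci(p=8)
      fibonacci(p=7)
        fibonacci(p=6)
          fibonacci(p=5)
            fibonacci(p=4)
              fibonacci(p=3)
                fibonacci(p=2)
                  fibonacci(p=1)
                  -> return 1
                  fibonacci(p=0)
                  -> return 0
                -> return 1
                fibonacci(p=1)
                -> return 1
              -> return 2
              fibonacci(p=2) -> return 1  (same call as traced above)
            -> return 3
            fibonacci(p=3) -> return 2  (same call as traced above)
          -> return 5
          fibonacci(p=4) -> return 3  (same call as traced above)
        -> return 8
        fibonacci(p=5) -> return 5  (same call as traced above)
      -> return 13
      fibonacci(p=6) -> return 8  (same call as traced above)
    -> return 21
    fibonacci(p=7) -> return 13  (same call as traced above)
  -> return 34
  fibonacci(p=8) -> return 21  (same call as traced above)
-> return 55

Final answer: 55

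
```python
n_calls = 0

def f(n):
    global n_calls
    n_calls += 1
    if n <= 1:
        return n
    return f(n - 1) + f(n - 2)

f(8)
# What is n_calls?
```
Call trace (a repeated sub-call is expanded the first time; later identical calls just restate its return value):
f(n=8)
  f(n=7)
    f(n=6)
      f(n=5)
        f(n=4)
          f(n=3)
            f(n=2)
              f(n=1)
              -> return 1
              f(n=0)
              -> return 0
            -> return 1
            f(n=1)
            -> return 1
          -> return 2
          f(n=2) -> return 1  (same call as traced above)
        -> return 3
        f(n=3) -> return 2  (same call as traced above)
      -> return 5
      f(n=4) -> return 3  (same call as traced above)
    -> return 8
    f(n=5) -> return 5  (same call as traced above)
  -> return 13
  f(n=6) -> return 8  (same call as traced above)
-> return 21

n_calls is incremented once per call, so count the calls in each subtree. Let C(n) = number of calls made by f(n).
C(0) = C(1) = 1 (base case, no recursion); C(n) = 1 + C(n - 1) + C(n - 2) otherwise.
C(2) = 1 + C(1) + C(0) = 1 + 1 + 1 = 3
C(3) = 1 + C(2) + C(1) = 1 + 3 + 1 = 5
C(4) = 1 + C(3) + C(2) = 1 + 5 + 3 = 9
C(5) = 1 + C(4) + C(3) = 1 + 9 + 5 = 15
C(6) = 1 + C(5) + C(4) = 1 + 15 + 9 = 25
C(7) = 1 + C(6) + C(5) = 1 + 25 + 15 = 41
C(8) = 1 + C(7) + C(6) = 1 + 41 + 25 = 67
n_calls = C(8) = 67

Final answer: 67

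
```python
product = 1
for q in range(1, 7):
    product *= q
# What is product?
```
Trace:
  product=1
  product=1, q=1
  product=2, q=2
  product=6, q=3
  product=24, q=4
  product=120, q=5
  product=720, q=6

Final answer: 720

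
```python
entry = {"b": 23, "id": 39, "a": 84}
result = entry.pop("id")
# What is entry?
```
Trace:
  entry={'b': 23, 'id': 39, 'a': 84}
  entry={'b': 23, 'a': 84}, result=39

Final answer: {'b': 23, 'a': 84}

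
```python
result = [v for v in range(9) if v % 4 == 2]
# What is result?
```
Trace:
  v=0
  v=1
  v=2
  v=3
  v=4
  v=5
  v=6
  v=7
  v=8
  result=[2, 6]

Final answer: [2, 6]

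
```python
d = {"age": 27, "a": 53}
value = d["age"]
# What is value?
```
Trace:
  d={'age': 27, 'a': 53}
  d={'age': 27, 'a': 53}, value=27

Final answer: 27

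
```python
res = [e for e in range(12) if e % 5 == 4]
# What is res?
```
Trace:
  e=0
  e=1
  e=2
  e=3
  e=4
  e=5
  e=6
  e=7
  e=8
  e=9
  e=10
  e=11
  res=[4, 9]

Final answer: [4, 9]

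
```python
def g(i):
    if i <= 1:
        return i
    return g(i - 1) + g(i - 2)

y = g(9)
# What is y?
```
Call trace (a repeated sub-call is expanded the first time; later identical calls just restate its return value):
g(i=9)
  g(i=8)
    g(i=7)
      g(i=6)
        g(i=5)
          g(i=4)
            g(i=3)
              g(i=2)
                g(i=1)
                -> return 1
                g(i=0)
                -> return 0
              -> return 1
              g(i=1)
              -> return 1
            -> return 2
            g(i=2) -> return 1  (same call as traced above)
          -> return 3
          g(i=3) -> return 2  (same call as traced above)
        -> return 5
        g(i=4) -> return 3  (same call as traced above)
      -> return 8
      g(i=5) -> return 5  (same call as traced above)
    -> return 13
    g(i=6) -> return 8  (same call as traced above)
  -> return 21
  g(i=7) -> return 13  (same call as traced above)
-> return 34

Final answer: 34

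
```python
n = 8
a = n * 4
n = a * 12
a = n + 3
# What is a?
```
Trace:
  n=8
  n=8, a=32
  n=384, a=32
  n=384, a=387

Final answer: 387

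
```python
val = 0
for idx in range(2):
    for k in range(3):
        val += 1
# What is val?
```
Trace:
  val=0
  val=1, idx=0, k=0
  val=2, idx=0, k=1
  val=3, idx=0, k=2
  val=4, idx=1, k=0
  val=5, idx=1, k=1
  val=6, idx=1, k=2

Final answer: 6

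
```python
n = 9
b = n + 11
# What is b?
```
Trace:
  n=9
  n=9, b=20

Final answer: 20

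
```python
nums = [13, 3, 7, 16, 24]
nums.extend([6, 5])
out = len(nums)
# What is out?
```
Trace:
  nums=[13, 3, 7, 16, 24]
  nums=[13, 3, 7, 16, 24, 6, 5]
  nums=[13, 3, 7, 16, 24, 6, 5], out=7

Final answer: 7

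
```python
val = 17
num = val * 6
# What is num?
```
Trace:
  val=17
  val=17, num=102

Final answer: 102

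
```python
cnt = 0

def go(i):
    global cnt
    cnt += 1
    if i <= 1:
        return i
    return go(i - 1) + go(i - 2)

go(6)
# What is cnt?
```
Call trace (a repeated sub-call is expanded the first time; later identical calls just restate its return value):
go(i=6)
  go(i=5)
    go(i=4)
      go(i=3)
        go(i=2)
          go(i=1)
          -> return 1
          go(i=0)
          -> return 0
        -> return 1
        go(i=1)
        -> return 1
      -> return 2
      go(i=2) -> return 1  (same call as traced above)
    -> return 3
    go(i=3) -> return 2  (same call as traced above)
  -> return 5
  go(i=4) -> return 3  (same call as traced above)
-> return 8

cnt is incremented once per call, so count the calls in each subtree. Let C(i) = number of calls made by go(i).
C(0) = C(1) = 1 (base case, no recursion); C(i) = 1 + C(i - 1) + C(i - 2) otherwise.
C(2) = 1 + C(1) + C(0) = 1 + 1 + 1 = 3
C(3) = 1 + C(2) + C(1) = 1 + 3 + 1 = 5
C(4) = 1 + C(3) + C(2) = 1 + 5 + 3 = 9
C(5) = 1 + C(4) + C(3) = 1 + 9 + 5 = 15
C(6) = 1 + C(5) + C(4) = 1 + 15 + 9 = 25
cnt = C(6) = 25

Final answer: 25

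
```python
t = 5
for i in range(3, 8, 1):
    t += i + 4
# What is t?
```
Trace:
  t=5
  t=12, i=3
  t=20, i=4
  t=29, i=5
  t=39, i=6
  t=50, i=7

Final answer: 50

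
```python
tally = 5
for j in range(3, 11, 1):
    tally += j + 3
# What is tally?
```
Trace:
  tally=5
  tally=11, j=3
  tally=18, j=4
  tally=26, j=5
  tally=35, j=6
  tally=45, j=7
  tally=56, j=8
  tally=68, j=9
  tally=81, j=10

Final answer: 81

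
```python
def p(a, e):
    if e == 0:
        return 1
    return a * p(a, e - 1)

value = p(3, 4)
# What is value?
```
Call trace:
p(a=3, e=4)
  p(a=3, e=3)
    p(a=3, e=2)
      p(a=3, e=1)
        p(a=3, e=0)
        -> return 1
      -> return 3
    -> return 9
  -> return 27
-> return 81

Final answer: 81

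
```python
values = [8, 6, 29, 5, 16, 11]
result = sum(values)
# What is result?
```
Trace:
  values=[8, 6, 29, 5, 16, 11]
  values=[8, 6, 29, 5, 16, 11], result=75

Final answer: 75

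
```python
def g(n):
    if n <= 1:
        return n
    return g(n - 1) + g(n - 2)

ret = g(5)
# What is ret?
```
Call trace (a repeated sub-call is expanded the first time; later identical calls just restate its return value):
g(n=5)
  g(n=4)
    g(n=3)
      g(n=2)
        g(n=1)
        -> return 1
        g(n=0)
        -> return 0
      -> return 1
      g(n=1)
      -> return 1
    -> return 2
    g(n=2) -> return 1  (same call as traced above)
  -> return 3
  g(n=3) -> return 2  (same call as traced above)
-> return 5

Final answer: 5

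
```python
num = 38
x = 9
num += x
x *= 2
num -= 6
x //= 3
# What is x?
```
Trace:
  num=38
  num=38, x=9
  num=47, x=9
  num=47, x=18
  num=41, x=18
  num=41, x=6

Final answer: 6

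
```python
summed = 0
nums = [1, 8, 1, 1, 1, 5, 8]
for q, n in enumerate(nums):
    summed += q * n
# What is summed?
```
Trace:
  summed=0
  summed=0, q=0, n=1
  summed=8, q=1, n=8
  summed=10, q=2, n=1
  summed=13, q=3, n=1
  summed=17, q=4, n=1
  summed=42, q=5, n=5
  summed=90, q=6, n=8

Final answer: 90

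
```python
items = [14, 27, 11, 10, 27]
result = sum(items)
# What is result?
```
Trace:
  items=[14, 27, 11, 10, 27]
  items=[14, 27, 11, 10, 27], result=89

Final answer: 89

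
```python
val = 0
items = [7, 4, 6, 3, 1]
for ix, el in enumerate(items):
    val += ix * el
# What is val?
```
Trace:
  val=0
  val=0, ix=0, el=7
  val=4, ix=1, el=4
  val=16, ix=2, el=6
  val=25, ix=3, el=3
  val=29, ix=4, el=1

Final answer: 29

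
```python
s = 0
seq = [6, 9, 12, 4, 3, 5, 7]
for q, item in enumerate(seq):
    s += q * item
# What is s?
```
Trace:
  s=0
  s=0, q=0, item=6
  s=9, q=1, item=9
  s=33, q=2, item=12
  s=45, q=3, item=4
  s=57, q=4, item=3
  s=82, q=5, item=5
  s=124, q=6, item=7

Final answer: 124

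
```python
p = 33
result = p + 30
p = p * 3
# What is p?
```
Trace:
  p=33
  p=33, result=63
  p=99, result=63

Final answer: 99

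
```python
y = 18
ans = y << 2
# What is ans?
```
Trace:
  y=18
  y=18, ans=72

Final answer: 72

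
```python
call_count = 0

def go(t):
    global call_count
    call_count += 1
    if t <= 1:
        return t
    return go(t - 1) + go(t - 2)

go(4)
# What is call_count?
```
Call trace (a repeated sub-call is expanded the first time; later identical calls just restate its return value):
go(t=4)
  go(t=3)
    go(t=2)
      go(t=1)
      -> return 1
      go(t=0)
      -> return 0
    -> return 1
    go(t=1)
    -> return 1
  -> return 2
  go(t=2) -> return 1  (same call as traced above)
-> return 3

call_count is incremented once per call, so count the calls in each subtree. Let C(t) = number of calls made by go(t).
C(0) = C(1) = 1 (base case, no recursion); C(t) = 1 + C(t - 1) + C(t - 2) otherwise.
C(2) = 1 + C(1) + C(0) = 1 + 1 + 1 = 3
C(3) = 1 + C(2) + C(1) = 1 + 3 + 1 = 5
C(4) = 1 + C(3) + C(2) = 1 + 5 + 3 = 9
call_count = C(4) = 9

Final answer: 9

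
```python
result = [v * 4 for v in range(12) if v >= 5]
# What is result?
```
Trace:
  v=0
  v=1
  v=2
  v=3
  v=4
  v=5
  v=6
  v=7
  v=8
  v=9
  v=10
  v=11
  result=[20, 24, 28, 32, 36, 40, 44]

Final answer: [20, 24, 28, 32, 36, 40, 44]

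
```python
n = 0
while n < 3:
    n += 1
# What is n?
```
Trace:
  n=0
  n=1
  n=2
  n=3

Final answer: 3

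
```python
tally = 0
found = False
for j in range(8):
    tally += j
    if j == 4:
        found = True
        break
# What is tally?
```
Trace:
  tally=0
  tally=0, found=False
  tally=0, found=False, j=0
  tally=1, found=False, j=1
  tally=3, found=False, j=2
  tally=6, found=False, j=3
  tally=10, found=True, j=4

Final answer: 10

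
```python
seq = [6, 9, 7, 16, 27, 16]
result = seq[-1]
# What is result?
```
Trace:
  seq=[6, 9, 7, 16, 27, 16]
  seq=[6, 9, 7, 16, 27, 16], result=16

Final answer: 16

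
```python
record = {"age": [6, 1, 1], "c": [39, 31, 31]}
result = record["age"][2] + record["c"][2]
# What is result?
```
Trace:
  record={'age': [6, 1, 1], 'c': [39, 31, 31]}
  record={'age': [6, 1, 1], 'c': [39, 31, 31]}, result=32

Final answer: 32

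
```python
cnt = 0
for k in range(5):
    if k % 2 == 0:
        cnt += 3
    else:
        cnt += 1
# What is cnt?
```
Trace:
  cnt=0
  cnt=3, k=0
  cnt=4, k=1
  cnt=7, k=2
  cnt=8, k=3
  cnt=11, k=4

Final answer: 11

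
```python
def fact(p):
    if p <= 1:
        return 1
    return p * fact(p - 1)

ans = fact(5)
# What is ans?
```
Call trace:
fact(p=5)
  fact(p=4)
    fact(p=3)
      fact(p=2)
        fact(p=1)
        -> return 1
      -> return 2
    -> return 6
  -> return 24
-> return 120

Final answer: 120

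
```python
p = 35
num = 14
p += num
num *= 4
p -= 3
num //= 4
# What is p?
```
Trace:
  p=35
  p=35, num=14
  p=49, num=14
  p=49, num=56
  p=46, num=56
  p=46, num=14

Final answer: 46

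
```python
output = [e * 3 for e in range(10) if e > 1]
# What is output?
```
Trace:
  e=0
  e=1
  e=2
  e=3
  e=4
  e=5
  e=6
  e=7
  e=8
  e=9
  output=[6, 9, 12, 15, 18, 21, 24, 27]

Final answer: [6, 9, 12, 15, 18, 21, 24, 27]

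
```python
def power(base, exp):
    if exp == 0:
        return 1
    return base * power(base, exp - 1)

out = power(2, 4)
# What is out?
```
Call trace:
power(base=2, exp=4)
  power(base=2, exp=3)
    power(base=2, exp=2)
      power(base=2, exp=1)
        power(base=2, exp=0)
        -> return 1
      -> return 2
    -> return 4
  -> return 8
-> return 16

Final answer: 16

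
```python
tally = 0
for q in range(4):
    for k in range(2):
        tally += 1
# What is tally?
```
Trace:
  tally=0
  tally=1, q=0, k=0
  tally=2, q=0, k=1
  tally=3, q=1, k=0
  tally=4, q=1, k=1
  tally=5, q=2, k=0
  tally=6, q=2, k=1
  tally=7, q=3, k=0
  tally=8, q=3, k=1

Final answer: 8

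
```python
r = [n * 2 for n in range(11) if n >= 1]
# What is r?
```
Trace:
  n=0
  n=1
  n=2
  n=3
  n=4
  n=5
  n=6
  n=7
  n=8
  n=9
  n=10
  r=[2, 4, 6, 8, 10, 12, 14, 16, 18, 20]

Final answer: [2, 4, 6, 8, 10, 12, 14, 16, 18, 20]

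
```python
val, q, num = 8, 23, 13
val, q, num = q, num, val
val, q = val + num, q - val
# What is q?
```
Trace:
  val=8, q=23, num=13
  val=23, q=13, num=8
  val=31, q=-10, num=8

Final answer: -10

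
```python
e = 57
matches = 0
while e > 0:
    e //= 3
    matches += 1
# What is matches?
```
Trace:
  e=57
  e=57, matches=0
  e=19, matches=1
  e=6, matches=2
  e=2, matches=3
  e=0, matches=4

Final answer: 4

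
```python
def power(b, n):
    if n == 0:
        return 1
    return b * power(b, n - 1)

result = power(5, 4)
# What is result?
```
Call trace:
power(b=5, n=4)
  power(b=5, n=3)
    power(b=5, n=2)
      power(b=5, n=1)
        power(b=5, n=0)
        -> return 1
      -> return 5
    -> return 25
  -> return 125
-> return 625

Final answer: 625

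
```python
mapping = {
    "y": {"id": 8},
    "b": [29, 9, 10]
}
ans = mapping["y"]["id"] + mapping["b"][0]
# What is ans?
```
Trace:
  mapping={'y': {'id': 8}, 'b': [29, 9, 10]}
  mapping={'y': {'id': 8}, 'b': [29, 9, 10]}, ans=37

Final answer: 37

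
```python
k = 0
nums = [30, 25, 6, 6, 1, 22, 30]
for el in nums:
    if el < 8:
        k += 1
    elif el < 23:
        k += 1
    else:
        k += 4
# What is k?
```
Trace:
  k=0
  k=4, el=30
  k=8, el=25
  k=9, el=6
  k=10, el=6
  k=11, el=1
  k=12, el=22
  k=16, el=30

Final answer: 16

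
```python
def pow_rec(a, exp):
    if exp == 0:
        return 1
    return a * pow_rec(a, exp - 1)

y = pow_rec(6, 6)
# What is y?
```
Call trace:
pow_rec(a=6, exp=6)
  pow_rec(a=6, exp=5)
    pow_rec(a=6, exp=4)
      pow_rec(a=6, exp=3)
        pow_rec(a=6, exp=2)
          pow_rec(a=6, exp=1)
            pow_rec(a=6, exp=0)
            -> return 1
          -> return 6
        -> return 36
      -> return 216
    -> return 1296
  -> return 7776
-> return 46656

Final answer: 46656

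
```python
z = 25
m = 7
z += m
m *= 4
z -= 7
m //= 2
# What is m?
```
Trace:
  z=25
  z=25, m=7
  z=32, m=7
  z=32, m=28
  z=25, m=28
  z=25, m=14

Final answer: 14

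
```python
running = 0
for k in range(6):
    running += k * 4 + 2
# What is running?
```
Trace:
  running=0
  running=2, k=0
  running=8, k=1
  running=18, k=2
  running=32, k=3
  running=50, k=4
  running=72, k=5

Final answer: 72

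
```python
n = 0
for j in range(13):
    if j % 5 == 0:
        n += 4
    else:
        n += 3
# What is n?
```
Trace:
  n=0
  n=4, j=0
  n=7, j=1
  n=10, j=2
  n=13, j=3
  n=16, j=4
  n=20, j=5
  n=23, j=6
  n=26, j=7
  n=29, j=8
  n=32, j=9
  n=36, j=10
  n=39, j=11
  n=42, j=12

Final answer: 42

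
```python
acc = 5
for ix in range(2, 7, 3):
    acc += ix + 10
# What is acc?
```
Trace:
  acc=5
  acc=17, ix=2
  acc=32, ix=5

Final answer: 32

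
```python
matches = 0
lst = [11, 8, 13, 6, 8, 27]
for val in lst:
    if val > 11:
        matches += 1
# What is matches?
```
Trace:
  matches=0
  matches=0, val=11
  matches=0, val=8
  matches=1, val=13
  matches=1, val=6
  matches=1, val=8
  matches=2, val=27

Final answer: 2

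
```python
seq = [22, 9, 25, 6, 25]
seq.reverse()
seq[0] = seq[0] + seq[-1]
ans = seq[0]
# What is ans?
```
Trace:
  seq=[22, 9, 25, 6, 25]
  seq=[25, 6, 25, 9, 22]
  seq=[47, 6, 25, 9, 22]
  seq=[47, 6, 25, 9, 22], ans=47

Final answer: 47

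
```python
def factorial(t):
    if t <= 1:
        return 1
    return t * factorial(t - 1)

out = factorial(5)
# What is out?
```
Call trace:
factorial(t=5)
  factorial(t=4)
    factorial(t=3)
      factorial(t=2)
        factorial(t=1)
        -> return 1
      -> return 2
    -> return 6
  -> return 24
-> return 120

Final answer: 120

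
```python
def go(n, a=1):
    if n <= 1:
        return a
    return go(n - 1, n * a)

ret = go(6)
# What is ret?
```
Call trace:
go(n=6, a=1)
  go(n=5, a=6)
    go(n=4, a=30)
      go(n=3, a=120)
        go(n=2, a=360)
          go(n=1, a=720)
          -> return 720
        -> return 720
      -> return 720
    -> return 720
  -> return 720
-> return 720

Final answer: 720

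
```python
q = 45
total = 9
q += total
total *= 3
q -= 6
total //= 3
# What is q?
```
Trace:
  q=45
  q=45, total=9
  q=54, total=9
  q=54, total=27
  q=48, total=27
  q=48, total=9

Final answer: 48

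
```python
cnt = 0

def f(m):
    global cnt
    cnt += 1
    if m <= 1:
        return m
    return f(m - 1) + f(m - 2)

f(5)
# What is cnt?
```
Call trace (a repeated sub-call is expanded the first time; later identical calls just restate its return value):
f(m=5)
  f(m=4)
    f(m=3)
      f(m=2)
        f(m=1)
        -> return 1
        f(m=0)
        -> return 0
      -> return 1
      f(m=1)
      -> return 1
    -> return 2
    f(m=2) -> return 1  (same call as traced above)
  -> return 3
  f(m=3) -> return 2  (same call as traced above)
-> return 5

cnt is incremented once per call, so count the calls in each subtree. Let C(m) = number of calls made by f(m).
C(0) = C(1) = 1 (base case, no recursion); C(m) = 1 + C(m - 1) + C(m - 2) otherwise.
C(2) = 1 + C(1) + C(0) = 1 + 1 + 1 = 3
C(3) = 1 + C(2) + C(1) = 1 + 3 + 1 = 5
C(4) = 1 + C(3) + C(2) = 1 + 5 + 3 = 9
C(5) = 1 + C(4) + C(3) = 1 + 9 + 5 = 15
cnt = C(5) = 15

Final answer: 15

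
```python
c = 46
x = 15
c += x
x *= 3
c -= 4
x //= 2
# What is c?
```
Trace:
  c=46
  c=46, x=15
  c=61, x=15
  c=61, x=45
  c=57, x=45
  c=57, x=22

Final answer: 57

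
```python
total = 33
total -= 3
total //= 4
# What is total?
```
Trace:
  total=33
  total=30
  total=7

Final answer: 7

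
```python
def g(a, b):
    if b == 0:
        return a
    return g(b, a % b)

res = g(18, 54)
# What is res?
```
Call trace:
g(a=18, b=54)
  g(a=54, b=18)
    g(a=18, b=0)
    -> return 18
  -> return 18
-> return 18

Final answer: 18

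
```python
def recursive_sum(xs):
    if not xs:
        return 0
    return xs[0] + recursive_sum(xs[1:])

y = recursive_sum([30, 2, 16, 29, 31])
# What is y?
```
Call trace:
recursive_sum(xs=[30, 2, 16, 29, 31])
  recursive_sum(xs=[2, 16, 29, 31])
    recursive_sum(xs=[16, 29, 31])
      recursive_sum(xs=[29, 31])
        recursive_sum(xs=[31])
          recursive_sum(xs=[])
          -> return 0
        -> return 31
      -> return 60
    -> return 76
  -> return 78
-> return 108

Final answer: 108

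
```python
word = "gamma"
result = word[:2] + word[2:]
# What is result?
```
Trace:
  word='gamma'
  word='gamma', result='gamma'

Final answer: 'gamma'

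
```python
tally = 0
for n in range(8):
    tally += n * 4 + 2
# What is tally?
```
Trace:
  tally=0
  tally=2, n=0
  tally=8, n=1
  tally=18, n=2
  tally=32, n=3
  tally=50, n=4
  tally=72, n=5
  tally=98, n=6
  tally=128, n=7

Final answer: 128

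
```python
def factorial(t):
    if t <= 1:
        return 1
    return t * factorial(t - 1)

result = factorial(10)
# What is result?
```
Call trace:
factorial(t=10)
  factorial(t=9)
    factorial(t=8)
      factorial(t=7)
        factorial(t=6)
          factorial(t=5)
            factorial(t=4)
              factorial(t=3)
                factorial(t=2)
                  factorial(t=1)
                  -> return 1
                -> return 2
              -> return 6
            -> return 24
          -> return 120
        -> return 720
      -> return 5040
    -> return 40320
  -> return 362880
-> return 3628800

Final answer: 3628800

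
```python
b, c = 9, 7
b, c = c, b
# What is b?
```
Trace:
  b=9, c=7
  b=7, c=9

Final answer: 7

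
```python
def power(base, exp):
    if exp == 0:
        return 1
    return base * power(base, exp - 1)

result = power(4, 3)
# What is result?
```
Call trace:
power(base=4, exp=3)
  power(base=4, exp=2)
    power(base=4, exp=1)
      power(base=4, exp=0)
      -> return 1
    -> return 4
  -> return 16
-> return 64

Final answer: 64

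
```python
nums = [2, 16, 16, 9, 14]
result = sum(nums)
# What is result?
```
Trace:
  nums=[2, 16, 16, 9, 14]
  nums=[2, 16, 16, 9, 14], result=57

Final answer: 57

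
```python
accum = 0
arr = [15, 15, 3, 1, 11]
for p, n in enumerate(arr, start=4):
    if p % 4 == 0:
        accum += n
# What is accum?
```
Trace:
  accum=0
  accum=15, p=4, n=15
  accum=15, p=5, n=15
  accum=15, p=6, n=3
  accum=15, p=7, n=1
  accum=26, p=8, n=11

Final answer: 26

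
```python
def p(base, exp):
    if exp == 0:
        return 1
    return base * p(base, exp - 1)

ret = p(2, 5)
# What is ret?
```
Call trace:
p(base=2, exp=5)
  p(base=2, exp=4)
    p(base=2, exp=3)
      p(base=2, exp=2)
        p(base=2, exp=1)
          p(base=2, exp=0)
          -> return 1
        -> return 2
      -> return 4
    -> return 8
  -> return 16
-> return 32

Final answer: 32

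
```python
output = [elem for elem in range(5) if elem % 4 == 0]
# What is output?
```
Trace:
  elem=0
  elem=1
  elem=2
  elem=3
  elem=4
  output=[0, 4]

Final answer: [0, 4]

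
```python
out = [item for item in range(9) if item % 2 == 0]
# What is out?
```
Trace:
  item=0
  item=1
  item=2
  item=3
  item=4
  item=5
  item=6
  item=7
  item=8
  out=[0, 2, 4, 6, 8]

Final answer: [0, 2, 4, 6, 8]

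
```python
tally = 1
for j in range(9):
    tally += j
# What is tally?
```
Trace:
  tally=1
  tally=1, j=0
  tally=2, j=1
  tally=4, j=2
  tally=7, j=3
  tally=11, j=4
  tally=16, j=5
  tally=22, j=6
  tally=29, j=7
  tally=37, j=8

Final answer: 37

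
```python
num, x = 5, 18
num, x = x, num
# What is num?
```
Trace:
  num=5, x=18
  num=18, x=5

Final answer: 18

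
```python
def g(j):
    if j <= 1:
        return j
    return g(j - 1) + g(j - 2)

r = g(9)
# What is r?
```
Call trace (a repeated sub-call is expanded the first time; later identical calls just restate its return value):
g(j=9)
  g(j=8)
    g(j=7)
      g(j=6)
        g(j=5)
          g(j=4)
            g(j=3)
              g(j=2)
                g(j=1)
                -> return 1
                g(j=0)
                -> return 0
              -> return 1
              g(j=1)
              -> return 1
            -> return 2
            g(j=2) -> return 1  (same call as traced above)
          -> return 3
          g(j=3) -> return 2  (same call as traced above)
        -> return 5
        g(j=4) -> return 3  (same call as traced above)
      -> return 8
      g(j=5) -> return 5  (same call as traced above)
    -> return 13
    g(j=6) -> return 8  (same call as traced above)
  -> return 21
  g(j=7) -> return 13  (same call as traced above)
-> return 34

Final answer: 34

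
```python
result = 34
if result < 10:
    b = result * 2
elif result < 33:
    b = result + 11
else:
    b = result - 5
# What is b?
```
Trace:
  result=34
  result=34, b=29

Final answer: 29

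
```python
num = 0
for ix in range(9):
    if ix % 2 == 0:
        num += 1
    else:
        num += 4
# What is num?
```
Trace:
  num=0
  num=1, ix=0
  num=5, ix=1
  num=6, ix=2
  num=10, ix=3
  num=11, ix=4
  num=15, ix=5
  num=16, ix=6
  num=20, ix=7
  num=21, ix=8

Final answer: 21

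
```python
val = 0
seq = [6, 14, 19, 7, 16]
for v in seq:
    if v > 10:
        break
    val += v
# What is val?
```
Trace:
  val=0
  val=6, v=6
  val=6, v=14

Final answer: 6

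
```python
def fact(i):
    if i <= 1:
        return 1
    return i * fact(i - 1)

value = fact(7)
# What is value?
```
Call trace:
fact(i=7)
  fact(i=6)
    fact(i=5)
      fact(i=4)
        fact(i=3)
          fact(i=2)
            fact(i=1)
            -> return 1
          -> return 2
        -> return 6
      -> return 24
    -> return 120
  -> return 720
-> return 5040

Final answer: 5040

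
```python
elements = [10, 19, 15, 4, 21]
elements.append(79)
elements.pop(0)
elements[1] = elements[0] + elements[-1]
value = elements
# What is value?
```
Trace:
  elements=[10, 19, 15, 4, 21]
  elements=[10, 19, 15, 4, 21, 79]
  elements=[19, 15, 4, 21, 79]
  elements=[19, 98, 4, 21, 79]
  elements=[19, 98, 4, 21, 79], value=[19, 98, 4, 21, 79]

Final answer: [19, 98, 4, 21, 79]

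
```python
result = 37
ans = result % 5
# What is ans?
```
Trace:
  result=37
  result=37, ans=2

Final answer: 2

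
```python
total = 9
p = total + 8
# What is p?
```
Trace:
  total=9
  total=9, p=17

Final answer: 17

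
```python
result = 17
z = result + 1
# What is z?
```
Trace:
  result=17
  result=17, z=18

Final answer: 18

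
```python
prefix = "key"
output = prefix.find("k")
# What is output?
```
Trace:
  prefix='key'
  prefix='key', output=0

Final answer: 0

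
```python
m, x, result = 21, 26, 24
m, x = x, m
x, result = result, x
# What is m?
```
Trace:
  m=21, x=26, result=24
  m=26, x=21, result=24
  m=26, x=24, result=21

Final answer: 26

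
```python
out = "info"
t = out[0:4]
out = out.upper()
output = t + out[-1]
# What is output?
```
Trace:
  out='info'
  out='info', t='info'
  out='INFO', t='info'
  out='INFO', t='info', output='infoO'

Final answer: 'infoO'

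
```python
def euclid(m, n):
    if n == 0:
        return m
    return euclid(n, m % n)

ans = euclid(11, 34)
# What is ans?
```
Call trace:
euclid(m=11, n=34)
  euclid(m=34, n=11)
    euclid(m=11, n=1)
      euclid(m=1, n=0)
      -> return 1
    -> return 1
  -> return 1
-> return 1

Final answer: 1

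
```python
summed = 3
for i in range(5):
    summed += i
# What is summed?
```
Trace:
  summed=3
  summed=3, i=0
  summed=4, i=1
  summed=6, i=2
  summed=9, i=3
  summed=13, i=4

Final answer: 13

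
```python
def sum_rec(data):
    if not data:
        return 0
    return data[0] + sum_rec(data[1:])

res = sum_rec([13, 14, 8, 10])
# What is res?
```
Call trace:
sum_rec(data=[13, 14, 8, 10])
  sum_rec(data=[14, 8, 10])
    sum_rec(data=[8, 10])
      sum_rec(data=[10])
        sum_rec(data=[])
        -> return 0
      -> return 10
    -> return 18
  -> return 32
-> return 45

Final answer: 45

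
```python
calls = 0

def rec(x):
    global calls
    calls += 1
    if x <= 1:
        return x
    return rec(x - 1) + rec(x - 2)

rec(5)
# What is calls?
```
Call trace (a repeated sub-call is expanded the first time; later identical calls just restate its return value):
rec(x=5)
  rec(x=4)
    rec(x=3)
      rec(x=2)
        rec(x=1)
        -> return 1
        rec(x=0)
        -> return 0
      -> return 1
      rec(x=1)
      -> return 1
    -> return 2
    rec(x=2) -> return 1  (same call as traced above)
  -> return 3
  rec(x=3) -> return 2  (same call as traced above)
-> return 5

calls is incremented once per call, so count the calls in each subtree. Let C(x) = number of calls made by rec(x).
C(0) = C(1) = 1 (base case, no recursion); C(x) = 1 + C(x - 1) + C(x - 2) otherwise.
C(2) = 1 + C(1) + C(0) = 1 + 1 + 1 = 3
C(3) = 1 + C(2) + C(1) = 1 + 3 + 1 = 5
C(4) = 1 + C(3) + C(2) = 1 + 5 + 3 = 9
C(5) = 1 + C(4) + C(3) = 1 + 9 + 5 = 15
calls = C(5) = 15

Final answer: 15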